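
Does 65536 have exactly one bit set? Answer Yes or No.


0b10000000000000000. Only one bit set => Yes

Yes


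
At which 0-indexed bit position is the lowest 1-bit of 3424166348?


0b11001100000110001010000111001100. Lowest set bit at position 2

2


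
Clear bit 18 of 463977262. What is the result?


463977262 & ~(1 << 18) = 463715118

463715118


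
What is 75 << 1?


0b1001011 << 1 = 0b10010110 = 150

150


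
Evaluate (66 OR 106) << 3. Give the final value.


Step 1: 66 | 106 = 106
Step 2: 106 << 3 = 848

848


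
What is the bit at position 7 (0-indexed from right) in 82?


0b1010010, position 7 = 0

0


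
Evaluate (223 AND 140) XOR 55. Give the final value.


Step 1: 223 & 140 = 140
Step 2: 140 ^ 55 = 187

187


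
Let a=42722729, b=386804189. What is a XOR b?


42722729 ^ 386804189 = 361090164

361090164


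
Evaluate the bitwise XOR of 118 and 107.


0b1110110 ^ 0b1101011 = 0b11101 = 29

29


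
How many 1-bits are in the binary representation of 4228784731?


0b11111100000011100010001001011011 has 16 set bits

16


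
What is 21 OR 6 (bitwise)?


0b10101 | 0b110 = 0b10111 = 23

23


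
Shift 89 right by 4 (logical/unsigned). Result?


0b1011001 >> 4 = 0b101 = 5

5


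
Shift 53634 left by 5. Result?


0b1101000110000010 << 5 = 0b110100011000001000000 = 1716288

1716288


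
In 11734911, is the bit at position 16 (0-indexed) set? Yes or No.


0b101100110000111101111111, bit 16 = 1. Yes

Yes


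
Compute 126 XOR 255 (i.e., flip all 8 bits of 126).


126 ^ 255 = 129

129


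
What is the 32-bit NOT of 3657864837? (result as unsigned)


~0b11011010000001101001011010000101 = 0b100101111110010110100101111010 = 637102458 (32-bit unsigned)

637102458


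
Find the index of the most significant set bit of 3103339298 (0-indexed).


0b10111000111110010011001100100010. Highest set bit at position 31

31


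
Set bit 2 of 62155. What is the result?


62155 | (1 << 2) = 62155 | 4 = 62159

62159


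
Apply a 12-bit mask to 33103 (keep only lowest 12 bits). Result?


33103 & 4095 = 335

335


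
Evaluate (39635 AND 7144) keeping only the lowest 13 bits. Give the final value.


Step 1: 39635 & 7144 = 6848
Step 2: 6848 & 8191 = 6848

6848


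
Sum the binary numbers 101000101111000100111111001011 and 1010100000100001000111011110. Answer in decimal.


101000101111000100111111001011 + 1010100000100001000111011110 = 110011001111100110000110101001 = 859726249

859726249


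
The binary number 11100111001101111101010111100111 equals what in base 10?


11100111001101111101010111100111 in decimal = 3879196135

3879196135


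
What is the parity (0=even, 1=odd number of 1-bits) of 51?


0b110011 has 4 ones => parity 0

0


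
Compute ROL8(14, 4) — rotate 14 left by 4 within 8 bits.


Rotate 0b1110 left by 4 (8-bit) = 0b11100000 = 224

224


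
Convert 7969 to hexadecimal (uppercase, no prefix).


7969 = 1F21 hex

1F21


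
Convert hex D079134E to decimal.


D079134E hex = 3497595726 decimal

3497595726


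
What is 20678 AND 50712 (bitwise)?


0b101000011000110 & 0b1100011000011000 = 0b100000000000000 = 16384

16384


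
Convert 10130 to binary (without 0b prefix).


10130 = 10011110010010 in binary

10011110010010


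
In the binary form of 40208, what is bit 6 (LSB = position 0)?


0b1001110100010000, position 6 = 0

0


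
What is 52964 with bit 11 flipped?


52964 ^ (1 << 11) = 52964 ^ 2048 = 50916

50916


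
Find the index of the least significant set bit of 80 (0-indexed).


0b1010000. Lowest set bit at position 4

4


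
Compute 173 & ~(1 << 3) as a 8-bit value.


173 & ~(1 << 3) = 165

165


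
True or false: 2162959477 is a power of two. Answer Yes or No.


0b10000000111011000010010001110101. Multiple bits set => No

No


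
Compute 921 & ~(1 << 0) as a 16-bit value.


921 & ~(1 << 0) = 920

920


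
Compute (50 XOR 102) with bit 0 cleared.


Step 1: 50 ^ 102 = 84
Step 2: 84 & ~(1 << 0) = 84

84


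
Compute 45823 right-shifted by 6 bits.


0b1011001011111111 >> 6 = 0b1011001011 = 715

715


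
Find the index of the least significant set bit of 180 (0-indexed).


0b10110100. Lowest set bit at position 2

2


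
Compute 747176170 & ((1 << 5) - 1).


747176170 & 31 = 10

10


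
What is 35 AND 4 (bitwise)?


0b100011 & 0b100 = 0b0 = 0

0


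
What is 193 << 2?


0b11000001 << 2 = 0b1100000100 = 772

772


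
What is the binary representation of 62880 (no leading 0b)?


62880 = 1111010110100000 in binary

1111010110100000


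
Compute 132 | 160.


0b10000100 | 0b10100000 = 0b10100100 = 164

164


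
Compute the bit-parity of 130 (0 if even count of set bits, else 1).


0b10000010 has 2 ones => parity 0

0


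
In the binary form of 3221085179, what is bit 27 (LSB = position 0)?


0b10111111111111011101101111111011, position 27 = 1

1


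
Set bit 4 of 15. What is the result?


15 | (1 << 4) = 15 | 16 = 31

31


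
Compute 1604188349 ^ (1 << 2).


1604188349 ^ (1 << 2) = 1604188349 ^ 4 = 1604188345

1604188345


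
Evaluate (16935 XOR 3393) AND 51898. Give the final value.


Step 1: 16935 ^ 3393 = 20326
Step 2: 20326 & 51898 = 18978

18978


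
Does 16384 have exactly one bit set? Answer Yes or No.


0b100000000000000. Only one bit set => Yes

Yes


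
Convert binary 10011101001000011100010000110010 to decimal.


10011101001000011100010000110010 in decimal = 2636235826

2636235826


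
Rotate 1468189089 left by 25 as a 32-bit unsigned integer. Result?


Rotate 0b1010111100000101100100110100001 left by 25 (32-bit) = 0b1000010101011110000010110010011 = 1118766483

1118766483


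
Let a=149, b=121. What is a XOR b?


149 ^ 121 = 236

236


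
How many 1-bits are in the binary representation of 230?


0b11100110 has 5 set bits

5


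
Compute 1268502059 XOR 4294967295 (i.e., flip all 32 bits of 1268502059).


1268502059 ^ 4294967295 = 3026465236

3026465236


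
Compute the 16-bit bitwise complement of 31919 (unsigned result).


~0b111110010101111 = 0b1000001101010000 = 33616 (16-bit unsigned)

33616


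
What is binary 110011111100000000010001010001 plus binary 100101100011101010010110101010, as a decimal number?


110011111100000000010001010001 + 100101100011101010010110101010 = 1011001011111101010100111111011 = 1501473275

1501473275


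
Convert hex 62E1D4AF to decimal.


62E1D4AF hex = 1658967215 decimal

1658967215


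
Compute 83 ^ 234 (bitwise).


0b1010011 ^ 0b11101010 = 0b10111001 = 185

185


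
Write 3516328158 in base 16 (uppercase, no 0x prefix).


3516328158 = D196E8DE hex

D196E8DE


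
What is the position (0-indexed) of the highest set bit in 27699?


0b110110000110011. Highest set bit at position 14

14


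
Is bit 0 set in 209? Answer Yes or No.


0b11010001, bit 0 = 1. Yes

Yes


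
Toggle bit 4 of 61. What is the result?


61 ^ (1 << 4) = 61 ^ 16 = 45

45


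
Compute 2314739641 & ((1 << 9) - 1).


2314739641 & 511 = 441

441


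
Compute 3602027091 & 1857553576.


0b11010110101100101001001001010011 & 0b1101110101110000000010010101000 = 0b1000110101100000000000000000000 = 1185939456

1185939456


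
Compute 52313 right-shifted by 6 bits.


0b1100110001011001 >> 6 = 0b1100110001 = 817

817


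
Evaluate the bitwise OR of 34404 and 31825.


0b1000011001100100 | 0b111110001010001 = 0b1111111001110101 = 65141

65141


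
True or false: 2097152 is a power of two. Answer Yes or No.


0b1000000000000000000000. Only one bit set => Yes

Yes


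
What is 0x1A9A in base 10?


1A9A hex = 6810 decimal

6810


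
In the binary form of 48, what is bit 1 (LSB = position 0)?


0b110000, position 1 = 0

0


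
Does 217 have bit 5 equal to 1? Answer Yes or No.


0b11011001, bit 5 = 0. No

No


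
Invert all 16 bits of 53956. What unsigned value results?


53956 ^ 65535 = 11579

11579


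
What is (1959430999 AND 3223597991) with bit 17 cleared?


Step 1: 1959430999 & 3223597991 = 1073742599
Step 2: 1073742599 & ~(1 << 17) = 1073742599

1073742599


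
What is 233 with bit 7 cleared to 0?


233 & ~(1 << 7) = 105

105


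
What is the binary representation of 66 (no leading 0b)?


66 = 1000010 in binary

1000010


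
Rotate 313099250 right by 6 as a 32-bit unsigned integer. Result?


Rotate 0b10010101010011000001111110010 right by 6 (32-bit) = 0b11001000010010101010011000001111 = 3360335375

3360335375


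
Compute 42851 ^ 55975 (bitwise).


0b1010011101100011 ^ 0b1101101010100111 = 0b111110111000100 = 32196

32196


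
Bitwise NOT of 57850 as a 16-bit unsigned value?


~0b1110000111111010 = 0b1111000000101 = 7685 (16-bit unsigned)

7685


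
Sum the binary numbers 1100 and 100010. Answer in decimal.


1100 + 100010 = 101110 = 46

46


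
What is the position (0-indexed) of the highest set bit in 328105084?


0b10011100011100111110001111100. Highest set bit at position 28

28


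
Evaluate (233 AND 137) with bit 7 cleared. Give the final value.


Step 1: 233 & 137 = 137
Step 2: 137 & ~(1 << 7) = 9

9


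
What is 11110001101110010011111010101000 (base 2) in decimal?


11110001101110010011111010101000 in decimal = 4055449256

4055449256


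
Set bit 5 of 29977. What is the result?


29977 | (1 << 5) = 29977 | 32 = 30009

30009


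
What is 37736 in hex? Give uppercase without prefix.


37736 = 9368 hex

9368


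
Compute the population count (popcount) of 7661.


0b1110111101101 has 10 set bits

10


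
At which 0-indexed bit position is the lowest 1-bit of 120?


0b1111000. Lowest set bit at position 3

3


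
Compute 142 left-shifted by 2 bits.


0b10001110 << 2 = 0b1000111000 = 568

568


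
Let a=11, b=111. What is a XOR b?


11 ^ 111 = 100

100


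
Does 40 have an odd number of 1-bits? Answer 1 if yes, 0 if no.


0b101000 has 2 ones => parity 0

0


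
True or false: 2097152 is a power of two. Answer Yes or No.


0b1000000000000000000000. Only one bit set => Yes

Yes


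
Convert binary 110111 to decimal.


110111 in decimal = 55

55


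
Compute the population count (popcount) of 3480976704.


0b11001111011110110111110101000000 has 19 set bits

19


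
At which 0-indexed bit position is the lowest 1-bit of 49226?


0b1100000001001010. Lowest set bit at position 1

1


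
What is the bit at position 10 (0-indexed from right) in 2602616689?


0b10011011001000001100011101110001, position 10 = 1

1


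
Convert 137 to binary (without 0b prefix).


137 = 10001001 in binary

10001001


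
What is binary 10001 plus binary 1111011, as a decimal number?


10001 + 1111011 = 10001100 = 140

140


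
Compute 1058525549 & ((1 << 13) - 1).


1058525549 & 8191 = 4461

4461


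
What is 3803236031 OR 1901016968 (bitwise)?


0b11100010101100001100011010111111 | 0b1110001010011110011011110001000 = 0b11110011111111111111011110111111 = 4093638591

4093638591


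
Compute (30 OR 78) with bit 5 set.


Step 1: 30 | 78 = 94
Step 2: 94 | (1 << 5) = 94 | 32 = 126

126


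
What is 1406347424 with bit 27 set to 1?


1406347424 | (1 << 27) = 1406347424 | 134217728 = 1540565152

1540565152


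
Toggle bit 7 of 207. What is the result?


207 ^ (1 << 7) = 207 ^ 128 = 79

79


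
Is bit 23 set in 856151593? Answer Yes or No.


0b110011000001111101011000101001, bit 23 = 0. No

No


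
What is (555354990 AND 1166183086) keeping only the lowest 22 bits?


Step 1: 555354990 & 1166183086 = 16910894
Step 2: 16910894 & 4194303 = 133678

133678


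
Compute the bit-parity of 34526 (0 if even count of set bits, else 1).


0b1000011011011110 has 9 ones => parity 1

1


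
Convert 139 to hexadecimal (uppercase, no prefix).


139 = 8B hex

8B


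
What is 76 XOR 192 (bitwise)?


0b1001100 ^ 0b11000000 = 0b10001100 = 140

140


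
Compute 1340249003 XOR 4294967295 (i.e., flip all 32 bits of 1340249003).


1340249003 ^ 4294967295 = 2954718292

2954718292


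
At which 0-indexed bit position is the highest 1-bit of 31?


0b11111. Highest set bit at position 4

4


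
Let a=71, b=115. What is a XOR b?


71 ^ 115 = 52

52


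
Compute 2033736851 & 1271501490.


0b1111001001110000101110010010011 & 0b1001011110010011001001010110010 = 0b1001001000010000001000010010010 = 1225265298

1225265298


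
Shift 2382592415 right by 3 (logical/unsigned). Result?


0b10001110000000110111100110011111 >> 3 = 0b10001110000000110111100110011 = 297824051

297824051


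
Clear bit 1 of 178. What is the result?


178 & ~(1 << 1) = 176

176


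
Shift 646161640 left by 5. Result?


0b100110100000111010010011101000 << 5 = 0b10011010000011101001001110100000000 = 20677172480

20677172480


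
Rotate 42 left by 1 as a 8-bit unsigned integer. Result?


Rotate 0b101010 left by 1 (8-bit) = 0b1010100 = 84

84


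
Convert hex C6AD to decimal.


C6AD hex = 50861 decimal

50861


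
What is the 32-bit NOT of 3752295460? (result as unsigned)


~0b11011111101001110111110000100100 = 0b100000010110001000001111011011 = 542671835 (32-bit unsigned)

542671835


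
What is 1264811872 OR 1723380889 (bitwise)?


0b1001011011000110111111101100000 | 0b1100110101110001011010010011001 = 0b1101111111110111111111111111001 = 1878786041

1878786041


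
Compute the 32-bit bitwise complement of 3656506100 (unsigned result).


~0b11011001111100011101101011110100 = 0b100110000011100010010100001011 = 638461195 (32-bit unsigned)

638461195


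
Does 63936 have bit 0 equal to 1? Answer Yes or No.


0b1111100111000000, bit 0 = 0. No

No


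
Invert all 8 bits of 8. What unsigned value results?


8 ^ 255 = 247

247


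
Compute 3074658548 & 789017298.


0b10110111010000111001000011110100 & 0b101111000001110111001011010010 = 0b100111000000110001000011010000 = 654512336

654512336


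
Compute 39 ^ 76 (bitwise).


0b100111 ^ 0b1001100 = 0b1101011 = 107

107


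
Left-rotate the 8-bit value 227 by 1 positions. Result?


Rotate 0b11100011 left by 1 (8-bit) = 0b11000111 = 199

199


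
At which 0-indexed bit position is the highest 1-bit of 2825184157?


0b10101000011001001110001110011101. Highest set bit at position 31

31


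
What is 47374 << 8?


0b1011100100001110 << 8 = 0b101110010000111000000000 = 12127744

12127744


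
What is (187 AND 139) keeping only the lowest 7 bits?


Step 1: 187 & 139 = 139
Step 2: 139 & 127 = 11

11


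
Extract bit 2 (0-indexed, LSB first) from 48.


0b110000, position 2 = 0

0


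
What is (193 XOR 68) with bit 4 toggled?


Step 1: 193 ^ 68 = 133
Step 2: 133 ^ (1 << 4) = 133 ^ 16 = 149

149


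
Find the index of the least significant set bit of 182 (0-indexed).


0b10110110. Lowest set bit at position 1

1


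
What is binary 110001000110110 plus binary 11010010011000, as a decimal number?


110001000110110 + 11010010011000 = 1001011011001110 = 38606

38606


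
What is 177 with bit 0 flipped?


177 ^ (1 << 0) = 177 ^ 1 = 176

176


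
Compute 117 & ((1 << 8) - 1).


117 & 255 = 117

117


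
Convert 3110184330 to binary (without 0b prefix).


3110184330 = 10111001011000011010010110001010 in binary

10111001011000011010010110001010


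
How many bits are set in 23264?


0b101101011100000 has 7 set bits

7


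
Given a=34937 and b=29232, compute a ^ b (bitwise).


34937 ^ 29232 = 64073

64073


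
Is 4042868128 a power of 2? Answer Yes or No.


0b11110000111110010100010110100000. Multiple bits set => No

No


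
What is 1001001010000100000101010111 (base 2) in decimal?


1001001010000100000101010111 in decimal = 153633111

153633111


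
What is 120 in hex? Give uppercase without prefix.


120 = 78 hex

78


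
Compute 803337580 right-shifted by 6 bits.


0b101111111000011111010101101100 >> 6 = 0b101111111000011111010101 = 12552149

12552149


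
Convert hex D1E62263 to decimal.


D1E62263 hex = 3521520227 decimal

3521520227


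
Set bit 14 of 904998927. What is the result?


904998927 | (1 << 14) = 904998927 | 16384 = 905015311

905015311


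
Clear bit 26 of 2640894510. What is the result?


2640894510 & ~(1 << 26) = 2573785646

2573785646


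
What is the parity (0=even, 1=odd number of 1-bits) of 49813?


0b1100001010010101 has 7 ones => parity 1

1


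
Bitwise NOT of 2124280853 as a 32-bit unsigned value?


~0b1111110100111011111010000010101 = 0b10000001011000100000101111101010 = 2170686442 (32-bit unsigned)

2170686442


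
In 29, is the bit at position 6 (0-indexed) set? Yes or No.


0b11101, bit 6 = 0. No

No


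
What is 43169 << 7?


0b1010100010100001 << 7 = 0b10101000101000010000000 = 5525632

5525632


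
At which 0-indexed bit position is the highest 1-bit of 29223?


0b111001000100111. Highest set bit at position 14

14


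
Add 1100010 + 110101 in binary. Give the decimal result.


1100010 + 110101 = 10010111 = 151

151


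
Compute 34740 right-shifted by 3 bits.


0b1000011110110100 >> 3 = 0b1000011110110 = 4342

4342


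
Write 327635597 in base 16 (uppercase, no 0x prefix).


327635597 = 1387528D hex

1387528D


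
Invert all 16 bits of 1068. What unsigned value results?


1068 ^ 65535 = 64467

64467


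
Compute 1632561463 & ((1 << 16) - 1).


1632561463 & 65535 = 59703

59703


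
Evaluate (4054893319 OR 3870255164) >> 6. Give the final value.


Step 1: 4054893319 | 3870255164 = 4156549951
Step 2: 4156549951 >> 6 = 64946092

64946092


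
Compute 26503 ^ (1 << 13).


26503 ^ (1 << 13) = 26503 ^ 8192 = 18311

18311


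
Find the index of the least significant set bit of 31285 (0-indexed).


0b111101000110101. Lowest set bit at position 0

0


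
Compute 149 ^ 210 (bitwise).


0b10010101 ^ 0b11010010 = 0b1000111 = 71

71


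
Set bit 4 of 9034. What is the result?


9034 | (1 << 4) = 9034 | 16 = 9050

9050


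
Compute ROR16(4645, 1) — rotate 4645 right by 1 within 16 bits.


Rotate 0b1001000100101 right by 1 (16-bit) = 0b1000100100010010 = 35090

35090


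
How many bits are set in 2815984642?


0b10100111110110001000010000000010 has 12 set bits

12


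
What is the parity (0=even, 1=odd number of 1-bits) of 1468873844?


0b1010111100011010011110001110100 has 17 ones => parity 1

1


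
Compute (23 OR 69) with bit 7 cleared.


Step 1: 23 | 69 = 87
Step 2: 87 & ~(1 << 7) = 87

87


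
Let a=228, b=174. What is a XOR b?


228 ^ 174 = 74

74


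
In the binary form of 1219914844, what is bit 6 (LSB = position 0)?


0b1001000101101100110110001011100, position 6 = 1

1


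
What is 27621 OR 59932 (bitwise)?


0b110101111100101 | 0b1110101000011100 = 0b1110101111111101 = 60413

60413


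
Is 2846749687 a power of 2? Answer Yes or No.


0b10101001101011011111001111110111. Multiple bits set => No

No


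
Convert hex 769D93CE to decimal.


769D93CE hex = 1990038478 decimal

1990038478


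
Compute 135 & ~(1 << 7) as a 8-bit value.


135 & ~(1 << 7) = 7

7


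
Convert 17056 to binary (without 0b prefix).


17056 = 100001010100000 in binary

100001010100000


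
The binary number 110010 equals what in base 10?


110010 in decimal = 50

50


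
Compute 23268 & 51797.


0b101101011100100 & 0b1100101001010101 = 0b100101001000100 = 19012

19012


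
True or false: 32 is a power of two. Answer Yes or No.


0b100000. Only one bit set => Yes

Yes


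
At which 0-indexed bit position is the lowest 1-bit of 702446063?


0b101001110111100111100111101111. Lowest set bit at position 0

0


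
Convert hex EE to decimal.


EE hex = 238 decimal

238


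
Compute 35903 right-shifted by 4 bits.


0b1000110000111111 >> 4 = 0b100011000011 = 2243

2243


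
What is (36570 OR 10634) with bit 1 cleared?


Step 1: 36570 | 10634 = 45018
Step 2: 45018 & ~(1 << 1) = 45016

45016


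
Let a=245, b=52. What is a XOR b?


245 ^ 52 = 193

193


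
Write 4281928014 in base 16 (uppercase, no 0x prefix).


4281928014 = FF39094E hex

FF39094E


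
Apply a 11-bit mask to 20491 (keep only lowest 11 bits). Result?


20491 & 2047 = 11

11


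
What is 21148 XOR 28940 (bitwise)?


0b101001010011100 ^ 0b111000100001100 = 0b10001110010000 = 9104

9104


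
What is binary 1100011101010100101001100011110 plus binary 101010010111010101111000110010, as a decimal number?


1100011101010100101001100011110 + 101010010111010101111000110010 = 10001110000001111011000101010000 = 2382868816

2382868816


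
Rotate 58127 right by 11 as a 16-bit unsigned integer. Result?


Rotate 0b1110001100001111 right by 11 (16-bit) = 0b110000111111100 = 25084

25084


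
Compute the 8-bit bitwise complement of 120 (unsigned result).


~0b1111000 = 0b10000111 = 135 (8-bit unsigned)

135


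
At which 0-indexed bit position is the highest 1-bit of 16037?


0b11111010100101. Highest set bit at position 13

13


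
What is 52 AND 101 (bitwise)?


0b110100 & 0b1100101 = 0b100100 = 36

36


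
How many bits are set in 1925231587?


0b1110010110000001011001111100011 has 16 set bits

16


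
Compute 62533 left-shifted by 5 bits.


0b1111010001000101 << 5 = 0b111101000100010100000 = 2001056

2001056


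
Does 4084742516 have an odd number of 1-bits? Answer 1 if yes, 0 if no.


0b11110011011110000011100101110100 has 18 ones => parity 0

0


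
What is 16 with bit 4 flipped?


16 ^ (1 << 4) = 16 ^ 16 = 0

0


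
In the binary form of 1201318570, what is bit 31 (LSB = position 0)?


0b1000111100110101010101010101010, position 31 = 0

0


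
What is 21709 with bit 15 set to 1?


21709 | (1 << 15) = 21709 | 32768 = 54477

54477


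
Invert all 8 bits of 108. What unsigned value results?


108 ^ 255 = 147

147


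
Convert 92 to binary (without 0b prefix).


92 = 1011100 in binary

1011100


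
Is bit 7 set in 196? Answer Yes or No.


0b11000100, bit 7 = 1. Yes

Yes


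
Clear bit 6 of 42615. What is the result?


42615 & ~(1 << 6) = 42551

42551


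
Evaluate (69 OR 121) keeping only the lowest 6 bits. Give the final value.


Step 1: 69 | 121 = 125
Step 2: 125 & 63 = 61

61


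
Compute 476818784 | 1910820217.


0b11100011010111010110101100000 | 0b1110001111001001100110101111001 = 0b1111101111011111110110101111001 = 2112875897

2112875897


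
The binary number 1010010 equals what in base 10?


1010010 in decimal = 82

82


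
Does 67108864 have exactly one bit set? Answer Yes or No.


0b100000000000000000000000000. Only one bit set => Yes

Yes


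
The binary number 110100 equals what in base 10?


110100 in decimal = 52

52


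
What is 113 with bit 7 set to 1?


113 | (1 << 7) = 113 | 128 = 241

241


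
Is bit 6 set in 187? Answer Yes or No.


0b10111011, bit 6 = 0. No

No


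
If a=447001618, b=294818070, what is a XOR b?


447001618 ^ 294818070 = 188097796

188097796


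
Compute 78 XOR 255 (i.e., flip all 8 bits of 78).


78 ^ 255 = 177

177


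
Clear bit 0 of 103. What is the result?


103 & ~(1 << 0) = 102

102


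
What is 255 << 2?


0b11111111 << 2 = 0b1111111100 = 1020

1020


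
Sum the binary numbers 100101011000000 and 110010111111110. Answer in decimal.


100101011000000 + 110010111111110 = 1011000010111110 = 45246

45246


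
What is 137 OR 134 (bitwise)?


0b10001001 | 0b10000110 = 0b10001111 = 143

143


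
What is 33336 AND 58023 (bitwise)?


0b1000001000111000 & 0b1110001010100111 = 0b1000001000100000 = 33312

33312


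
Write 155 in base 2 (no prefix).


155 = 10011011 in binary

10011011


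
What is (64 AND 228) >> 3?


Step 1: 64 & 228 = 64
Step 2: 64 >> 3 = 8

8


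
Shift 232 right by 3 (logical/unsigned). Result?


0b11101000 >> 3 = 0b11101 = 29

29


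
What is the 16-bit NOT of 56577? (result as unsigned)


~0b1101110100000001 = 0b10001011111110 = 8958 (16-bit unsigned)

8958


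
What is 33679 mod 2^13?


33679 & 8191 = 911

911


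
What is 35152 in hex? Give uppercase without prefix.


35152 = 8950 hex

8950


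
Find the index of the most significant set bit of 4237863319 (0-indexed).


0b11111100100110001010100110010111. Highest set bit at position 31

31


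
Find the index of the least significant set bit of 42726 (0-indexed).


0b1010011011100110. Lowest set bit at position 1

1


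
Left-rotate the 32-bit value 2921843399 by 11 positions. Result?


Rotate 0b10101110001001111100101011000111 left by 11 (32-bit) = 0b111110010101100011110101110001 = 1045839217

1045839217


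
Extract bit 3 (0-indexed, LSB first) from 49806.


0b1100001010001110, position 3 = 1

1


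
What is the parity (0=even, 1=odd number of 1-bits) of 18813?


0b100100101111101 has 9 ones => parity 1

1


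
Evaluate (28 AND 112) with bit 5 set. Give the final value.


Step 1: 28 & 112 = 16
Step 2: 16 | (1 << 5) = 16 | 32 = 48

48


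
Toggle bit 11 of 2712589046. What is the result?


2712589046 ^ (1 << 11) = 2712589046 ^ 2048 = 2712591094

2712591094


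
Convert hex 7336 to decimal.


7336 hex = 29494 decimal

29494


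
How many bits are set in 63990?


0b1111100111110110 has 12 set bits

12


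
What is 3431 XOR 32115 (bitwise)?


0b110101100111 ^ 0b111110101110011 = 0b111000000010100 = 28692

28692


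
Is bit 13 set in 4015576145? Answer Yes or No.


0b11101111010110001101010001010001, bit 13 = 0. No

No


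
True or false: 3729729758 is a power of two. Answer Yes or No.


0b11011110010011110010100011011110. Multiple bits set => No

No


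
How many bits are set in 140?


0b10001100 has 3 set bits

3


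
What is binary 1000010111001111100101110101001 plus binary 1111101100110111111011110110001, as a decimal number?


1000010111001111100101110101001 + 1111101100110111111011110110001 = 11000000100000111100001101011010 = 3229860698

3229860698


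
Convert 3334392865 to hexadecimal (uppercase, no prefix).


3334392865 = C6BECC21 hex

C6BECC21


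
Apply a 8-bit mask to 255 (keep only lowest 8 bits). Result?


255 & 255 = 255

255


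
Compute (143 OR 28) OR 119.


Step 1: 143 | 28 = 159
Step 2: 159 | 119 = 255

255


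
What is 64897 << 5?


0b1111110110000001 << 5 = 0b111111011000000100000 = 2076704

2076704


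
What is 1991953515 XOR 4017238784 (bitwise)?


0b1110110101110101100110001101011 ^ 0b11101111011100100011001100000000 = 0b10011001110010001111111101101011 = 2580086635

2580086635


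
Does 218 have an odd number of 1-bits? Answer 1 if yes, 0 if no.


0b11011010 has 5 ones => parity 1

1


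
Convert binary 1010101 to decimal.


1010101 in decimal = 85

85


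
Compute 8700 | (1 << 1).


8700 | (1 << 1) = 8700 | 2 = 8702

8702


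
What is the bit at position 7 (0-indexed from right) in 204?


0b11001100, position 7 = 1

1


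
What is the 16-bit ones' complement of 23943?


23943 ^ 65535 = 41592

41592


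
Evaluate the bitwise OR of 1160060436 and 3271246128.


0b1000101001001010001111000010100 | 0b11000010111110110100000100110000 = 0b11000111111111110101111100110100 = 3355402036

3355402036


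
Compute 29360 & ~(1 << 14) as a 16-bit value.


29360 & ~(1 << 14) = 12976

12976


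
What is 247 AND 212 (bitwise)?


0b11110111 & 0b11010100 = 0b11010100 = 212

212


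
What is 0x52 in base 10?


52 hex = 82 decimal

82


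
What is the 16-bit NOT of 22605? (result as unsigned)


~0b101100001001101 = 0b1010011110110010 = 42930 (16-bit unsigned)

42930


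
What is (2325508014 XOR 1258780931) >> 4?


Step 1: 2325508014 ^ 1258780931 = 3248166573
Step 2: 3248166573 >> 4 = 203010410

203010410


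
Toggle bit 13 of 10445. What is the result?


10445 ^ (1 << 13) = 10445 ^ 8192 = 2253

2253


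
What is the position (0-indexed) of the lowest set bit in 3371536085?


0b11001000111101011000111011010101. Lowest set bit at position 0

0


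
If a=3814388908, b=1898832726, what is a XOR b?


3814388908 ^ 1898832726 = 2457278458

2457278458


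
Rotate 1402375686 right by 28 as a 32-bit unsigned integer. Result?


Rotate 0b1010011100101101000111000000110 right by 28 (32-bit) = 0b111001011010001110000001100101 = 963174501

963174501


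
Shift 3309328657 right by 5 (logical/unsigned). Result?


0b11000101010000000101100100010001 >> 5 = 0b110001010100000001011001000 = 103416520

103416520


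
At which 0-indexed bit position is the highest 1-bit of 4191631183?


0b11111001110101110011011101001111. Highest set bit at position 31

31


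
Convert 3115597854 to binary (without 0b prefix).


3115597854 = 10111001101101000100000000011110 in binary

10111001101101000100000000011110


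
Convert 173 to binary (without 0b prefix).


173 = 10101101 in binary

10101101


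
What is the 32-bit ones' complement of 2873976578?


2873976578 ^ 4294967295 = 1420990717

1420990717


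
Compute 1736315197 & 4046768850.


0b1100111011111100001000100111101 & 0b11110001001101001100101011010010 = 0b1100001001101000000000000010000 = 1630797840

1630797840


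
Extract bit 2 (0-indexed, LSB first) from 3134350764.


0b10111010110100100110010110101100, position 2 = 1

1


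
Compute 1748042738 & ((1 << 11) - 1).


1748042738 & 2047 = 1010

1010


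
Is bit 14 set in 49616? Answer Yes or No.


0b1100000111010000, bit 14 = 1. Yes

Yes


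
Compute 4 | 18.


0b100 | 0b10010 = 0b10110 = 22

22


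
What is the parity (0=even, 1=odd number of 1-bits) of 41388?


0b1010000110101100 has 7 ones => parity 1

1


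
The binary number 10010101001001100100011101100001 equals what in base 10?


10010101001001100100011101100001 in decimal = 2502313825

2502313825


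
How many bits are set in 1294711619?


0b1001101001010111011101101000011 has 17 set bits

17


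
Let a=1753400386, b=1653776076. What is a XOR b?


1753400386 ^ 1653776076 = 168843918

168843918


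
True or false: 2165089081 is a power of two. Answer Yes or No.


0b10000001000011001010001100111001. Multiple bits set => No

No


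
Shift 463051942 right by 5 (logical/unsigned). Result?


0b11011100110011001110010100110 >> 5 = 0b110111001100110011100101 = 14470373

14470373


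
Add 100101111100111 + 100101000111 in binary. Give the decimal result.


100101111100111 + 100101000111 = 101010100101110 = 21806

21806


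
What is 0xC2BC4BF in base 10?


C2BC4BF hex = 204195007 decimal

204195007


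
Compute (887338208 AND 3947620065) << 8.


Step 1: 887338208 & 3947620065 = 541304032
Step 2: 541304032 << 8 = 138573832192

138573832192


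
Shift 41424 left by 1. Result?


0b1010000111010000 << 1 = 0b10100001110100000 = 82848

82848


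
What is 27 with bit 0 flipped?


27 ^ (1 << 0) = 27 ^ 1 = 26

26


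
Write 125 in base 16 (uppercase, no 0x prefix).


125 = 7D hex

7D


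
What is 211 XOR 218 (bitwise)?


0b11010011 ^ 0b11011010 = 0b1001 = 9

9


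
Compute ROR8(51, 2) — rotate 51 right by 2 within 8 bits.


Rotate 0b110011 right by 2 (8-bit) = 0b11001100 = 204

204


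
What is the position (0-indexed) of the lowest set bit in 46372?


0b1011010100100100. Lowest set bit at position 2

2


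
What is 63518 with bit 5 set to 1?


63518 | (1 << 5) = 63518 | 32 = 63550

63550


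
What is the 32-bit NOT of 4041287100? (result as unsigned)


~0b11110000111000010010010110111100 = 0b1111000111101101101001000011 = 253680195 (32-bit unsigned)

253680195


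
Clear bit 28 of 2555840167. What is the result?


2555840167 & ~(1 << 28) = 2287404711

2287404711


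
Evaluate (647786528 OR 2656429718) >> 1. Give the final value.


Step 1: 647786528 | 2656429718 = 3202217654
Step 2: 3202217654 >> 1 = 1601108827

1601108827


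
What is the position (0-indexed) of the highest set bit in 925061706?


0b110111001000110101001001001010. Highest set bit at position 29

29


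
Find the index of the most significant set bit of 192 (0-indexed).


0b11000000. Highest set bit at position 7

7


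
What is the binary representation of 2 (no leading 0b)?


2 = 10 in binary

10


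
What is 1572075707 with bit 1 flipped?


1572075707 ^ (1 << 1) = 1572075707 ^ 2 = 1572075705

1572075705


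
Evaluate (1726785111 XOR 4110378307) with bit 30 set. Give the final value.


Step 1: 1726785111 ^ 4110378307 = 2450768660
Step 2: 2450768660 | (1 << 30) = 2450768660 | 1073741824 = 3524510484

3524510484


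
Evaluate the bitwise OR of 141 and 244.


0b10001101 | 0b11110100 = 0b11111101 = 253

253


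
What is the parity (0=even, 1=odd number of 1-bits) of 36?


0b100100 has 2 ones => parity 0

0


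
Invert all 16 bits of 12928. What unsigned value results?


12928 ^ 65535 = 52607

52607


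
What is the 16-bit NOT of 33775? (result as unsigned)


~0b1000001111101111 = 0b111110000010000 = 31760 (16-bit unsigned)

31760


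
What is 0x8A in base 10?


8A hex = 138 decimal

138


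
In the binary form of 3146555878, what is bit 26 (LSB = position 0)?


0b10111011100011001010000111100110, position 26 = 0

0


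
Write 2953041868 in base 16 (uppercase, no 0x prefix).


2953041868 = B003D7CC hex

B003D7CC


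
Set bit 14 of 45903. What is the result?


45903 | (1 << 14) = 45903 | 16384 = 62287

62287


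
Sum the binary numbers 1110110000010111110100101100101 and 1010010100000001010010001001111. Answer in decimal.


1110110000010111110100101100101 + 1010010100000001010010001001111 = 11001000100011001000110110110100 = 3364654516

3364654516


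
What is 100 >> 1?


0b1100100 >> 1 = 0b110010 = 50

50


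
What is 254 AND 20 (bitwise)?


0b11111110 & 0b10100 = 0b10100 = 20

20


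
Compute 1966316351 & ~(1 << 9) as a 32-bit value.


1966316351 & ~(1 << 9) = 1966315839

1966315839


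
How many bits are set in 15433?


0b11110001001001 has 7 set bits

7


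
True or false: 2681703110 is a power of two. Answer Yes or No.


0b10011111110101111000101011000110. Multiple bits set => No

No


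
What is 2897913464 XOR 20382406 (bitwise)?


0b10101100101110101010011001111000 ^ 0b1001101110000001011000110 = 0b10101101100011011010010010111110 = 2911741118

2911741118


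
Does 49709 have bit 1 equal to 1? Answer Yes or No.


0b1100001000101101, bit 1 = 0. No

No


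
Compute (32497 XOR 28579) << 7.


Step 1: 32497 ^ 28579 = 4434
Step 2: 4434 << 7 = 567552

567552


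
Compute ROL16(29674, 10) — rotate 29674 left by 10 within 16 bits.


Rotate 0b111001111101010 left by 10 (16-bit) = 0b1010100111001111 = 43471

43471


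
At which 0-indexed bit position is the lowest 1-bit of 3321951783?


0b11000110000000001111011000100111. Lowest set bit at position 0

0


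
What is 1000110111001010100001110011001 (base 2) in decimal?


1000110111001010100001110011001 in decimal = 1189430169

1189430169


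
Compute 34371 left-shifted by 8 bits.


0b1000011001000011 << 8 = 0b100001100100001100000000 = 8798976

8798976


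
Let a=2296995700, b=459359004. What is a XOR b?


2296995700 ^ 459359004 = 2475170920

2475170920


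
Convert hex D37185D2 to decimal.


D37185D2 hex = 3547432402 decimal

3547432402


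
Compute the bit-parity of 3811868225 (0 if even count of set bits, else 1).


0b11100011001101000111111001000001 has 16 ones => parity 0

0


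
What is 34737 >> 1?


0b1000011110110001 >> 1 = 0b100001111011000 = 17368

17368


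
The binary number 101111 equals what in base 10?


101111 in decimal = 47

47


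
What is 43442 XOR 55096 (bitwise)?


0b1010100110110010 ^ 0b1101011100111000 = 0b111111010001010 = 32394

32394


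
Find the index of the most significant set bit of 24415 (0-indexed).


0b101111101011111. Highest set bit at position 14

14


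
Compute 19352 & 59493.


0b100101110011000 & 0b1110100001100101 = 0b100100000000000 = 18432

18432


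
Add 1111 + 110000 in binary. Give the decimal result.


1111 + 110000 = 111111 = 63

63


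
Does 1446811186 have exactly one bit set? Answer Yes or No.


0b1010110001111001001011000110010. Multiple bits set => No

No


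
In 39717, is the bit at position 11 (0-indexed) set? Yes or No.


0b1001101100100101, bit 11 = 1. Yes

Yes


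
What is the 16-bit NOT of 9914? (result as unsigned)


~0b10011010111010 = 0b1101100101000101 = 55621 (16-bit unsigned)

55621


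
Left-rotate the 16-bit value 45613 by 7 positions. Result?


Rotate 0b1011001000101101 left by 7 (16-bit) = 0b1011011011001 = 5849

5849


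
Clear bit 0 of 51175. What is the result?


51175 & ~(1 << 0) = 51174

51174


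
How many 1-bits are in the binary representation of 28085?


0b110110110110101 has 10 set bits

10


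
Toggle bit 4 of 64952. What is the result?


64952 ^ (1 << 4) = 64952 ^ 16 = 64936

64936


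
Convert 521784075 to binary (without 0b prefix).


521784075 = 11111000110011100101100001011 in binary

11111000110011100101100001011


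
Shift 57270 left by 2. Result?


0b1101111110110110 << 2 = 0b110111111011011000 = 229080

229080


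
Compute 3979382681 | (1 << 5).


3979382681 | (1 << 5) = 3979382681 | 32 = 3979382713

3979382713


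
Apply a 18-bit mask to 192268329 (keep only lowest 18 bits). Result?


192268329 & 262143 = 116777

116777


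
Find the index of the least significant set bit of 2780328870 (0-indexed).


0b10100101101110000111001110100110. Lowest set bit at position 1

1


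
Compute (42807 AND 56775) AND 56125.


Step 1: 42807 & 56775 = 34055
Step 2: 34055 & 56125 = 33029

33029


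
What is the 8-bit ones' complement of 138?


138 ^ 255 = 117

117


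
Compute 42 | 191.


0b101010 | 0b10111111 = 0b10111111 = 191

191


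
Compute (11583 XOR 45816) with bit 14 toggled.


Step 1: 11583 ^ 45816 = 40903
Step 2: 40903 ^ (1 << 14) = 40903 ^ 16384 = 57287

57287


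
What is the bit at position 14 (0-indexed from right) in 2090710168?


0b1111100100111011011010010011000, position 14 = 0

0


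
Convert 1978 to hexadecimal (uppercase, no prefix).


1978 = 7BA hex

7BA


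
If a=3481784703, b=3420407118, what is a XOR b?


3481784703 ^ 3420407118 = 72913969

72913969


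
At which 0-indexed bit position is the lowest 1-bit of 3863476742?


0b11100110010001111111101000000110. Lowest set bit at position 1

1
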